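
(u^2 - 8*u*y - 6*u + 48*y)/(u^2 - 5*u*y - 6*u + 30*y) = (-u + 8*y)/(-u + 5*y)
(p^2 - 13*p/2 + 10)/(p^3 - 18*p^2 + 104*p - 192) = (p - 5/2)/(p^2 - 14*p + 48)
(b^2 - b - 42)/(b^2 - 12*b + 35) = (b + 6)/(b - 5)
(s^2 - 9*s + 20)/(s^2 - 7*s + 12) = (s - 5)/(s - 3)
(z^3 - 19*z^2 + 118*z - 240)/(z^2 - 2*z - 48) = (z^2 - 11*z + 30)/(z + 6)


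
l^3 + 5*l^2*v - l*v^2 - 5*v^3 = (l - v)*(l + v)*(l + 5*v)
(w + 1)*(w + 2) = w^2 + 3*w + 2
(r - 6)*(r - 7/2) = r^2 - 19*r/2 + 21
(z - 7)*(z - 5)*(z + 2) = z^3 - 10*z^2 + 11*z + 70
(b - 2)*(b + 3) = b^2 + b - 6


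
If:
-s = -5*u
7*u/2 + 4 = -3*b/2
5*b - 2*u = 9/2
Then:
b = 31/82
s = -535/82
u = -107/82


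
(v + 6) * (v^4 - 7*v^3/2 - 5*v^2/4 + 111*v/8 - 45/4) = v^5 + 5*v^4/2 - 89*v^3/4 + 51*v^2/8 + 72*v - 135/2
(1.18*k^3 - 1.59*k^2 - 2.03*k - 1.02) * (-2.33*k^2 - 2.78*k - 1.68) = -2.7494*k^5 + 0.424300000000001*k^4 + 7.1677*k^3 + 10.6912*k^2 + 6.246*k + 1.7136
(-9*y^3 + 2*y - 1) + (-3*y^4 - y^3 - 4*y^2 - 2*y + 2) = -3*y^4 - 10*y^3 - 4*y^2 + 1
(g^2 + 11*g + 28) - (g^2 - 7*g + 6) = 18*g + 22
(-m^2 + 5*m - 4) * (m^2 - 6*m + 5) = -m^4 + 11*m^3 - 39*m^2 + 49*m - 20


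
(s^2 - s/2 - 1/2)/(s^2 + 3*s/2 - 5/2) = (2*s + 1)/(2*s + 5)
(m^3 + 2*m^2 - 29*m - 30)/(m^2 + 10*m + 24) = (m^2 - 4*m - 5)/(m + 4)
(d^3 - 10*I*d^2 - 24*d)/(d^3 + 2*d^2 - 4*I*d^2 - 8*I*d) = (d - 6*I)/(d + 2)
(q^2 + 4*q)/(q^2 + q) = (q + 4)/(q + 1)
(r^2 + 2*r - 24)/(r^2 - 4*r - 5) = (-r^2 - 2*r + 24)/(-r^2 + 4*r + 5)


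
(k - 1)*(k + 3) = k^2 + 2*k - 3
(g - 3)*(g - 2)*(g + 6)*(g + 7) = g^4 + 8*g^3 - 17*g^2 - 132*g + 252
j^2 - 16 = (j - 4)*(j + 4)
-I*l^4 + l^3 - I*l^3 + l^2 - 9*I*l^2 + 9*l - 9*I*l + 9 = (l - 3*I)*(l + I)*(l + 3*I)*(-I*l - I)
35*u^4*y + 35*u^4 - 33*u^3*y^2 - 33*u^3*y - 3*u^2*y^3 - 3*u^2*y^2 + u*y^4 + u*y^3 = (-7*u + y)*(-u + y)*(5*u + y)*(u*y + u)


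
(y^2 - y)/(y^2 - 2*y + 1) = y/(y - 1)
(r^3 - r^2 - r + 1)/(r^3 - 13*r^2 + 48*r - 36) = (r^2 - 1)/(r^2 - 12*r + 36)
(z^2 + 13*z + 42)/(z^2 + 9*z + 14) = (z + 6)/(z + 2)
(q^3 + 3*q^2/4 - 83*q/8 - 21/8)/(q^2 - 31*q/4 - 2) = (2*q^2 + q - 21)/(2*(q - 8))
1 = 1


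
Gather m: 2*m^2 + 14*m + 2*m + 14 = 2*m^2 + 16*m + 14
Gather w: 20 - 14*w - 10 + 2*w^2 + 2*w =2*w^2 - 12*w + 10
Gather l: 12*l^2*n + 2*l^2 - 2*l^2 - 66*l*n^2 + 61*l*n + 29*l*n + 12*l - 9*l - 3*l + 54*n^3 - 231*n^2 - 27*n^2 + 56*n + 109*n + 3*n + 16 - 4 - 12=12*l^2*n + l*(-66*n^2 + 90*n) + 54*n^3 - 258*n^2 + 168*n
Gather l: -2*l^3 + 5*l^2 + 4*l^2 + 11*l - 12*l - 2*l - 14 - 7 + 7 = -2*l^3 + 9*l^2 - 3*l - 14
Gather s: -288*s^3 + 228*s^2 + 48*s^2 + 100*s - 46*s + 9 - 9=-288*s^3 + 276*s^2 + 54*s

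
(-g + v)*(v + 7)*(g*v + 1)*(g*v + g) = -g^3*v^3 - 8*g^3*v^2 - 7*g^3*v + g^2*v^4 + 8*g^2*v^3 + 6*g^2*v^2 - 8*g^2*v - 7*g^2 + g*v^3 + 8*g*v^2 + 7*g*v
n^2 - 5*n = n*(n - 5)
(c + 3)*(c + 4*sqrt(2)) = c^2 + 3*c + 4*sqrt(2)*c + 12*sqrt(2)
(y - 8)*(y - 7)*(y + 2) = y^3 - 13*y^2 + 26*y + 112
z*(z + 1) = z^2 + z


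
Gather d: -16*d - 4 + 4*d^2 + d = 4*d^2 - 15*d - 4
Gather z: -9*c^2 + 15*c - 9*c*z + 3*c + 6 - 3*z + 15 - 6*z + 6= -9*c^2 + 18*c + z*(-9*c - 9) + 27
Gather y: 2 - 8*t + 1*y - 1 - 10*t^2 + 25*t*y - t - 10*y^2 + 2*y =-10*t^2 - 9*t - 10*y^2 + y*(25*t + 3) + 1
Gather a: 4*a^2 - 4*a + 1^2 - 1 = 4*a^2 - 4*a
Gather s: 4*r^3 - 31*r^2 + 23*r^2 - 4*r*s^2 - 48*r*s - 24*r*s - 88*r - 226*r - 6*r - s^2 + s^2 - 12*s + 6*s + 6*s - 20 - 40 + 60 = 4*r^3 - 8*r^2 - 4*r*s^2 - 72*r*s - 320*r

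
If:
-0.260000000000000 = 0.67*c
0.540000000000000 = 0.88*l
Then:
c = -0.39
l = 0.61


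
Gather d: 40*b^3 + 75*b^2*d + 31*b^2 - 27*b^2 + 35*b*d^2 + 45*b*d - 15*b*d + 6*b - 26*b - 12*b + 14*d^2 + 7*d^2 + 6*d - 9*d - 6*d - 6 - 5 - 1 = 40*b^3 + 4*b^2 - 32*b + d^2*(35*b + 21) + d*(75*b^2 + 30*b - 9) - 12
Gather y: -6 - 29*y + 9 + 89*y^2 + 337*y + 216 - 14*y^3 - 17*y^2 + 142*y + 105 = -14*y^3 + 72*y^2 + 450*y + 324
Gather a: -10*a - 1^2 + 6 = 5 - 10*a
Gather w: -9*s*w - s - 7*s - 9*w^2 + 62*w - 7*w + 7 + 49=-8*s - 9*w^2 + w*(55 - 9*s) + 56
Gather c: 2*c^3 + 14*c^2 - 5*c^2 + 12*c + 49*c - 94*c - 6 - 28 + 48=2*c^3 + 9*c^2 - 33*c + 14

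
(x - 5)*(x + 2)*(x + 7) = x^3 + 4*x^2 - 31*x - 70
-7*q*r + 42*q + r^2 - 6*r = (-7*q + r)*(r - 6)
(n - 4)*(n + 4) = n^2 - 16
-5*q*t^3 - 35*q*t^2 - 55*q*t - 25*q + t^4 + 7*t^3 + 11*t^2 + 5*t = (-5*q + t)*(t + 1)^2*(t + 5)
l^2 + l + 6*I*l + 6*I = (l + 1)*(l + 6*I)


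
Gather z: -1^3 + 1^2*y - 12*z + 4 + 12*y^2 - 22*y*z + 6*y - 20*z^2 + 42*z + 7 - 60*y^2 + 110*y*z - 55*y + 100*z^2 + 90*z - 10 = -48*y^2 - 48*y + 80*z^2 + z*(88*y + 120)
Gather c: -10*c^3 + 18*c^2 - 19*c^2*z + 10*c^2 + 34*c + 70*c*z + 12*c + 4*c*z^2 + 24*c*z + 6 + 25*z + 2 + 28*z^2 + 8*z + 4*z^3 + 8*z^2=-10*c^3 + c^2*(28 - 19*z) + c*(4*z^2 + 94*z + 46) + 4*z^3 + 36*z^2 + 33*z + 8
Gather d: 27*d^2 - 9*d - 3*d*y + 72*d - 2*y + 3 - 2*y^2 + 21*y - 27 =27*d^2 + d*(63 - 3*y) - 2*y^2 + 19*y - 24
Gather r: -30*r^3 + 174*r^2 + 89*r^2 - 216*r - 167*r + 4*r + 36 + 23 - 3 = -30*r^3 + 263*r^2 - 379*r + 56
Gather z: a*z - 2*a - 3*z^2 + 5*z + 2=-2*a - 3*z^2 + z*(a + 5) + 2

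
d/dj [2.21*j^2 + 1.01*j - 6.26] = 4.42*j + 1.01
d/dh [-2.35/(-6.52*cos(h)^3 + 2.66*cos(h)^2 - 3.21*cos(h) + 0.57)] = (45.966*cos(h)^2 - 12.502*cos(h) + 7.5435)*sin(h)/(6.52*cos(h)^3 - 2.66*cos(h)^2 + 3.21*cos(h) - 0.57)^2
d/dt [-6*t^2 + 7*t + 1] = 7 - 12*t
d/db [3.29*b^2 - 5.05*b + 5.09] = 6.58*b - 5.05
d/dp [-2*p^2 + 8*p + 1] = 8 - 4*p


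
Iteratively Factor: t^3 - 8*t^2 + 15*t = (t - 3)*(t^2 - 5*t) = (t - 5)*(t - 3)*(t)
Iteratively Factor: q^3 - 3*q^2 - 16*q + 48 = (q - 4)*(q^2 + q - 12) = (q - 4)*(q - 3)*(q + 4)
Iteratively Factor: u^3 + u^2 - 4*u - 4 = (u + 2)*(u^2 - u - 2) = (u + 1)*(u + 2)*(u - 2)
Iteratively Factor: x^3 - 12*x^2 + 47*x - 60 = (x - 3)*(x^2 - 9*x + 20) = (x - 4)*(x - 3)*(x - 5)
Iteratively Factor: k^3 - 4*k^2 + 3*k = (k - 3)*(k^2 - k) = (k - 3)*(k - 1)*(k)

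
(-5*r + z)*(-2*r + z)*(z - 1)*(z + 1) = 10*r^2*z^2 - 10*r^2 - 7*r*z^3 + 7*r*z + z^4 - z^2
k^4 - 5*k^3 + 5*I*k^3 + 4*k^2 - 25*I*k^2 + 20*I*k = k*(k - 4)*(k - 1)*(k + 5*I)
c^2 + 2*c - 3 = (c - 1)*(c + 3)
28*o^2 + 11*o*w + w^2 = (4*o + w)*(7*o + w)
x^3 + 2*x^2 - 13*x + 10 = (x - 2)*(x - 1)*(x + 5)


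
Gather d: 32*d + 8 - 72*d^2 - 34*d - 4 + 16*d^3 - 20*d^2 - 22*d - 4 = 16*d^3 - 92*d^2 - 24*d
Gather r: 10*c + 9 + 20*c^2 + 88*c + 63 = 20*c^2 + 98*c + 72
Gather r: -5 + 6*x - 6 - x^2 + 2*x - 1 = -x^2 + 8*x - 12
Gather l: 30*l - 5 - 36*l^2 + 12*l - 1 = -36*l^2 + 42*l - 6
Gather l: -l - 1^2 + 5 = 4 - l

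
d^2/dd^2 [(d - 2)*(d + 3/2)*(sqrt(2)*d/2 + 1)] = 3*sqrt(2)*d - sqrt(2)/2 + 2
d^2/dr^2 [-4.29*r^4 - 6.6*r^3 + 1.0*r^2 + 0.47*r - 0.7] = -51.48*r^2 - 39.6*r + 2.0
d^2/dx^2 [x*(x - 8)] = 2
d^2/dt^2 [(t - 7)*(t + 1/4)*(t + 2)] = 6*t - 19/2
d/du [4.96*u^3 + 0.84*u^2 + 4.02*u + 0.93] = 14.88*u^2 + 1.68*u + 4.02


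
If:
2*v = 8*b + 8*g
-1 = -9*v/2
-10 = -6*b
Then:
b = 5/3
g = -29/18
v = 2/9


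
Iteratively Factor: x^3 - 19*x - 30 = (x + 2)*(x^2 - 2*x - 15) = (x + 2)*(x + 3)*(x - 5)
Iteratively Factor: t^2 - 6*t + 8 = (t - 2)*(t - 4)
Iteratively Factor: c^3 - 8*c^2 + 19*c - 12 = (c - 4)*(c^2 - 4*c + 3) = (c - 4)*(c - 3)*(c - 1)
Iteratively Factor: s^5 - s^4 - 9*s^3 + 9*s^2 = (s)*(s^4 - s^3 - 9*s^2 + 9*s) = s^2*(s^3 - s^2 - 9*s + 9) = s^2*(s - 1)*(s^2 - 9) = s^2*(s - 3)*(s - 1)*(s + 3)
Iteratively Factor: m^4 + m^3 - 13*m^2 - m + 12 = (m + 4)*(m^3 - 3*m^2 - m + 3) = (m + 1)*(m + 4)*(m^2 - 4*m + 3) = (m - 1)*(m + 1)*(m + 4)*(m - 3)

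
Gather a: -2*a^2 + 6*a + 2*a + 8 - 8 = -2*a^2 + 8*a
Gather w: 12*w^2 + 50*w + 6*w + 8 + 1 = 12*w^2 + 56*w + 9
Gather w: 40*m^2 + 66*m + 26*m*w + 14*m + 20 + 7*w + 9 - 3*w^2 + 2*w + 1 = 40*m^2 + 80*m - 3*w^2 + w*(26*m + 9) + 30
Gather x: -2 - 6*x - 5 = -6*x - 7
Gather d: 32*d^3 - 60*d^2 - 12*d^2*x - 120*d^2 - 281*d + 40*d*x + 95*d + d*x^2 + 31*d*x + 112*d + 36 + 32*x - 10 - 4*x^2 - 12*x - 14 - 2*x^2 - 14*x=32*d^3 + d^2*(-12*x - 180) + d*(x^2 + 71*x - 74) - 6*x^2 + 6*x + 12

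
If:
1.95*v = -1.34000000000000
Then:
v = -0.69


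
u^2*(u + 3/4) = u^3 + 3*u^2/4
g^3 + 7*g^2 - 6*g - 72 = (g - 3)*(g + 4)*(g + 6)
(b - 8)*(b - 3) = b^2 - 11*b + 24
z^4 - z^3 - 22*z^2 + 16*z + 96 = (z - 4)*(z - 3)*(z + 2)*(z + 4)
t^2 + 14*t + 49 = (t + 7)^2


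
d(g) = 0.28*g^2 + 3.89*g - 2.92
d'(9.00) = 8.93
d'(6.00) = 7.25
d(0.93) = 0.94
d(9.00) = 54.77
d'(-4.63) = 1.30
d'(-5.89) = 0.59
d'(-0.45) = 3.64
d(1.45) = 3.31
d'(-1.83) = 2.87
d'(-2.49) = 2.50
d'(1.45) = 4.70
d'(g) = 0.56*g + 3.89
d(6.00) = 30.50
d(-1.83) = -9.10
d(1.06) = 1.52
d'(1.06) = 4.48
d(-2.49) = -10.87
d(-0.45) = -4.61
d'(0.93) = 4.41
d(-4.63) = -14.93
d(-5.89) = -16.12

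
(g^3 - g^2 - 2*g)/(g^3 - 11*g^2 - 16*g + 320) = g*(g^2 - g - 2)/(g^3 - 11*g^2 - 16*g + 320)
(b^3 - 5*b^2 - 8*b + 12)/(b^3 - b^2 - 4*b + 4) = (b - 6)/(b - 2)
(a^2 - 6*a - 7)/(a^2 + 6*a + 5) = (a - 7)/(a + 5)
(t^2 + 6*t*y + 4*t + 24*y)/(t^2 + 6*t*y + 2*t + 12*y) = (t + 4)/(t + 2)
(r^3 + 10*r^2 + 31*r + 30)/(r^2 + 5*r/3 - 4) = 3*(r^2 + 7*r + 10)/(3*r - 4)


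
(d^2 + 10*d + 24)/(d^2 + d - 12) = (d + 6)/(d - 3)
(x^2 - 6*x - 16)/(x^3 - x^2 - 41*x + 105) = (x^2 - 6*x - 16)/(x^3 - x^2 - 41*x + 105)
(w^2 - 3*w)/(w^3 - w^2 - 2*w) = (3 - w)/(-w^2 + w + 2)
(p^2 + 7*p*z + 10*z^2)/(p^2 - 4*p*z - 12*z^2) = (-p - 5*z)/(-p + 6*z)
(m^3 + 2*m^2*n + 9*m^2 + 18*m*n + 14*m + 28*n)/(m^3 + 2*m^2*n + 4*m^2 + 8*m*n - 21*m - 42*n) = (m + 2)/(m - 3)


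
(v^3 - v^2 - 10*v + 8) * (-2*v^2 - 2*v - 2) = -2*v^5 + 20*v^3 + 6*v^2 + 4*v - 16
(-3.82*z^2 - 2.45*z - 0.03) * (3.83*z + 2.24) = -14.6306*z^3 - 17.9403*z^2 - 5.6029*z - 0.0672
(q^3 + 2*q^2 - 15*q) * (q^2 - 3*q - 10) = q^5 - q^4 - 31*q^3 + 25*q^2 + 150*q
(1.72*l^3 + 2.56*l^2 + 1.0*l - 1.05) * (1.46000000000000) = 2.5112*l^3 + 3.7376*l^2 + 1.46*l - 1.533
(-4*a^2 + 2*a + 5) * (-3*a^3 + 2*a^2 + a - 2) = 12*a^5 - 14*a^4 - 15*a^3 + 20*a^2 + a - 10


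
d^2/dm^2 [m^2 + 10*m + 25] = 2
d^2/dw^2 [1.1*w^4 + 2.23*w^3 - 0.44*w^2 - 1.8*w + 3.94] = 13.2*w^2 + 13.38*w - 0.88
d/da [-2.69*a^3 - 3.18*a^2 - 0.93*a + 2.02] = -8.07*a^2 - 6.36*a - 0.93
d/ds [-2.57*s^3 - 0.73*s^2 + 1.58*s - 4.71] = -7.71*s^2 - 1.46*s + 1.58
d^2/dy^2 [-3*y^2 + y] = -6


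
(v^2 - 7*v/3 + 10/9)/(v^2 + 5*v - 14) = (9*v^2 - 21*v + 10)/(9*(v^2 + 5*v - 14))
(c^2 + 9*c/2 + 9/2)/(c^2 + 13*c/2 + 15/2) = (c + 3)/(c + 5)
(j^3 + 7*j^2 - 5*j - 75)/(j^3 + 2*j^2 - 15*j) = (j + 5)/j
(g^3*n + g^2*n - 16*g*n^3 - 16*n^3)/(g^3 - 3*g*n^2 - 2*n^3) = n*(-g^3 - g^2 + 16*g*n^2 + 16*n^2)/(-g^3 + 3*g*n^2 + 2*n^3)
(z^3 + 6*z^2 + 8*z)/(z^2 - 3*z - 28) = z*(z + 2)/(z - 7)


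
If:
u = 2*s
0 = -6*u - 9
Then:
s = -3/4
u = -3/2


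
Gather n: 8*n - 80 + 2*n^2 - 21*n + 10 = 2*n^2 - 13*n - 70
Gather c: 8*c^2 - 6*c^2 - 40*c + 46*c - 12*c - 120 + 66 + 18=2*c^2 - 6*c - 36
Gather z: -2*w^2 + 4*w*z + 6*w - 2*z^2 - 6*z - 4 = -2*w^2 + 6*w - 2*z^2 + z*(4*w - 6) - 4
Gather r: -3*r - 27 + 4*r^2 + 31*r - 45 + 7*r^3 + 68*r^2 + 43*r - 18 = 7*r^3 + 72*r^2 + 71*r - 90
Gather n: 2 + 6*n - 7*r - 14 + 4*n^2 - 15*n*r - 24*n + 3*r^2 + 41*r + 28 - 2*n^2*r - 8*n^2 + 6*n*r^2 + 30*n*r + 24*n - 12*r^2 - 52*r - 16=n^2*(-2*r - 4) + n*(6*r^2 + 15*r + 6) - 9*r^2 - 18*r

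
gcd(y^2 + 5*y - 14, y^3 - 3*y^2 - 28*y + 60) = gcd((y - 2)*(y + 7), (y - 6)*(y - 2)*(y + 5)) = y - 2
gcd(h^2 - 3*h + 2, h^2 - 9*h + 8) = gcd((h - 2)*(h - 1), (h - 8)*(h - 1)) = h - 1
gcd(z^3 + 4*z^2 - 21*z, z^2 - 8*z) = z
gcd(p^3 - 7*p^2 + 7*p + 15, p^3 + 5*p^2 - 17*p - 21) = p^2 - 2*p - 3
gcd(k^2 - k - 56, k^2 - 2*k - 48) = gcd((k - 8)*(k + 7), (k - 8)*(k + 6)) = k - 8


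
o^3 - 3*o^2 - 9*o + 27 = (o - 3)^2*(o + 3)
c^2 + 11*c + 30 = (c + 5)*(c + 6)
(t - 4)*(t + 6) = t^2 + 2*t - 24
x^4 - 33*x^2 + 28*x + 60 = (x - 5)*(x - 2)*(x + 1)*(x + 6)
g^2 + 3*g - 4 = (g - 1)*(g + 4)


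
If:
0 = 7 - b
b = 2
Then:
No Solution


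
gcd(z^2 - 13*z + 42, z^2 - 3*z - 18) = z - 6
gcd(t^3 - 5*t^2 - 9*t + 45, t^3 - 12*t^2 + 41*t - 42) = t - 3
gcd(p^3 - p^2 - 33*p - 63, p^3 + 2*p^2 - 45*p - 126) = p^2 - 4*p - 21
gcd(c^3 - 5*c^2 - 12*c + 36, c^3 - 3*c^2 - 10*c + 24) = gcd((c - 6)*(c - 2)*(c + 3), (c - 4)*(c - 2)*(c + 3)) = c^2 + c - 6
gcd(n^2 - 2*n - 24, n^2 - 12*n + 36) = n - 6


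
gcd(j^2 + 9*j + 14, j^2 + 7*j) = j + 7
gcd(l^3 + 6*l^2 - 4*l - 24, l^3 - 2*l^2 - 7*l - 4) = 1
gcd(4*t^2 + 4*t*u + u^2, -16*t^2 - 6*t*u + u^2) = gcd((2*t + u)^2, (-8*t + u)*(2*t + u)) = 2*t + u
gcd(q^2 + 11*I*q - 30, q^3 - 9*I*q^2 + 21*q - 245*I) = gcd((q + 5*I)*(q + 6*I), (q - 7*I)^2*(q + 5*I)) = q + 5*I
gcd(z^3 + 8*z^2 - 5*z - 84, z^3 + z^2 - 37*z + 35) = z + 7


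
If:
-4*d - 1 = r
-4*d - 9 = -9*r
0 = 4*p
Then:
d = -9/20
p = 0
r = 4/5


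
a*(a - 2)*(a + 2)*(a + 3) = a^4 + 3*a^3 - 4*a^2 - 12*a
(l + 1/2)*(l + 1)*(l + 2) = l^3 + 7*l^2/2 + 7*l/2 + 1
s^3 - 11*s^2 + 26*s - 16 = (s - 8)*(s - 2)*(s - 1)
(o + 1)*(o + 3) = o^2 + 4*o + 3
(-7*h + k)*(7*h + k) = -49*h^2 + k^2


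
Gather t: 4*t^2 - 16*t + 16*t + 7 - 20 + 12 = 4*t^2 - 1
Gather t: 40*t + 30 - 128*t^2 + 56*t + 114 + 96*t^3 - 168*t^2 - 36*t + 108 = 96*t^3 - 296*t^2 + 60*t + 252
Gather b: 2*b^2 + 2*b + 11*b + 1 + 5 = 2*b^2 + 13*b + 6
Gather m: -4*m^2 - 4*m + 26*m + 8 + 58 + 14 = -4*m^2 + 22*m + 80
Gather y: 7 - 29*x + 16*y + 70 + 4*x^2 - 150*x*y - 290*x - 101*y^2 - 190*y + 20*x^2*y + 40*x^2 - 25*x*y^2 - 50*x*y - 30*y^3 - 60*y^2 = 44*x^2 - 319*x - 30*y^3 + y^2*(-25*x - 161) + y*(20*x^2 - 200*x - 174) + 77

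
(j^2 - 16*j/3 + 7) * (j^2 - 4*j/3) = j^4 - 20*j^3/3 + 127*j^2/9 - 28*j/3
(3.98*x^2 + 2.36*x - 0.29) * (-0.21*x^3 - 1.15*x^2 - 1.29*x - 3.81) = -0.8358*x^5 - 5.0726*x^4 - 7.7873*x^3 - 17.8747*x^2 - 8.6175*x + 1.1049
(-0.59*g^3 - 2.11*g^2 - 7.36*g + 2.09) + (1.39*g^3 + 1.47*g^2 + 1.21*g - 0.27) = 0.8*g^3 - 0.64*g^2 - 6.15*g + 1.82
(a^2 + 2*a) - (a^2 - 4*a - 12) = 6*a + 12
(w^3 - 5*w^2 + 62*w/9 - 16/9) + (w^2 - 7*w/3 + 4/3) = w^3 - 4*w^2 + 41*w/9 - 4/9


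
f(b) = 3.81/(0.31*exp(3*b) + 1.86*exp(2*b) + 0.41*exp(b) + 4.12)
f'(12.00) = 0.00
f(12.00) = 0.00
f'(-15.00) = 0.00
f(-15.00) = 0.92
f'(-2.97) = -0.01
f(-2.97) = 0.92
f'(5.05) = -0.00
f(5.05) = 0.00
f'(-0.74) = -0.19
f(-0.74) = 0.80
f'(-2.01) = -0.03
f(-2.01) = 0.91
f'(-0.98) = -0.13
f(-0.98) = 0.84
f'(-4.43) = -0.00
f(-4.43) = 0.92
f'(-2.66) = -0.01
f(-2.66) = 0.92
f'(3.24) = -0.00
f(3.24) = 0.00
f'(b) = 3.81*(-0.93*exp(3*b) - 3.72*exp(2*b) - 0.41*exp(b))/(0.31*exp(3*b) + 1.86*exp(2*b) + 0.41*exp(b) + 4.12)^2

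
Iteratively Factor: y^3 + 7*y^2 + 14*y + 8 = (y + 1)*(y^2 + 6*y + 8) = (y + 1)*(y + 4)*(y + 2)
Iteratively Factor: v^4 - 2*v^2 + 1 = (v - 1)*(v^3 + v^2 - v - 1) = (v - 1)^2*(v^2 + 2*v + 1) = (v - 1)^2*(v + 1)*(v + 1)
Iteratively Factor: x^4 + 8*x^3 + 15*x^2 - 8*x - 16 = (x + 1)*(x^3 + 7*x^2 + 8*x - 16) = (x + 1)*(x + 4)*(x^2 + 3*x - 4) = (x - 1)*(x + 1)*(x + 4)*(x + 4)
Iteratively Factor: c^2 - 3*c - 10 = (c - 5)*(c + 2)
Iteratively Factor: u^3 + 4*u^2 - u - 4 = (u - 1)*(u^2 + 5*u + 4) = (u - 1)*(u + 1)*(u + 4)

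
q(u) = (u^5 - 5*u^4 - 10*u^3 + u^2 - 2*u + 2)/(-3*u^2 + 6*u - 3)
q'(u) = (6*u - 6)*(u^5 - 5*u^4 - 10*u^3 + u^2 - 2*u + 2)/(-3*u^2 + 6*u - 3)^2 + (5*u^4 - 20*u^3 - 30*u^2 + 2*u - 2)/(-3*u^2 + 6*u - 3) = (-3*u^5 + 15*u^4 - 10*u^3 - 30*u^2 + 2)/(3*(u^3 - 3*u^2 + 3*u - 1))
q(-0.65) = -0.67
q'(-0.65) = 0.36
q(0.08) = -0.73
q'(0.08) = -0.77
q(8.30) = -62.54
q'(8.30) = -46.93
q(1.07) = 1115.44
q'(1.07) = -28321.81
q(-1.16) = -0.72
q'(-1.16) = -0.35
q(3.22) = 35.12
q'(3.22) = -2.10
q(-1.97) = 0.71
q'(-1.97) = -3.52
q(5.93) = 12.48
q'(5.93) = -18.33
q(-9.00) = 281.54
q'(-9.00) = -93.47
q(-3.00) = 7.52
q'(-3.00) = -10.14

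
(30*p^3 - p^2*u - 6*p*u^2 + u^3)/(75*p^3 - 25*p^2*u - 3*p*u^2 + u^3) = (2*p + u)/(5*p + u)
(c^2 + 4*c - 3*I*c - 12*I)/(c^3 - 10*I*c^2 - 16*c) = (c^2 + c*(4 - 3*I) - 12*I)/(c*(c^2 - 10*I*c - 16))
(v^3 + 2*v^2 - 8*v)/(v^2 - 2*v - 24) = v*(v - 2)/(v - 6)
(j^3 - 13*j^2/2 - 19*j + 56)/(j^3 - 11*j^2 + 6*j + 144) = (j^2 + 3*j/2 - 7)/(j^2 - 3*j - 18)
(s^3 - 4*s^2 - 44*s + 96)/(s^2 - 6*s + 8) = (s^2 - 2*s - 48)/(s - 4)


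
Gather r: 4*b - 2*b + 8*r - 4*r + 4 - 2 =2*b + 4*r + 2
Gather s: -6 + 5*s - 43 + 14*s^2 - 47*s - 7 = 14*s^2 - 42*s - 56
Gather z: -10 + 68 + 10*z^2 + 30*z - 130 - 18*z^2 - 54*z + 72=-8*z^2 - 24*z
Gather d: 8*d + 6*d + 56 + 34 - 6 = 14*d + 84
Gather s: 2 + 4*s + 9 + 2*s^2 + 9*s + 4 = 2*s^2 + 13*s + 15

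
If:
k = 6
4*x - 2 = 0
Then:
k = 6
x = 1/2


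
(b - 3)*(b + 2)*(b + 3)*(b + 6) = b^4 + 8*b^3 + 3*b^2 - 72*b - 108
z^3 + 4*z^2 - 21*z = z*(z - 3)*(z + 7)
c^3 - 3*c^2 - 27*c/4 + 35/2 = (c - 7/2)*(c - 2)*(c + 5/2)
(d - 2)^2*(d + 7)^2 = d^4 + 10*d^3 - 3*d^2 - 140*d + 196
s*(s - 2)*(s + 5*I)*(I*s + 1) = I*s^4 - 4*s^3 - 2*I*s^3 + 8*s^2 + 5*I*s^2 - 10*I*s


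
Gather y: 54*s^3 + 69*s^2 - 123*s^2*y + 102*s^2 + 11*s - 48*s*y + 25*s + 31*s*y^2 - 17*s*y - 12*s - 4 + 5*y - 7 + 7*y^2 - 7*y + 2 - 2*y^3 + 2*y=54*s^3 + 171*s^2 + 24*s - 2*y^3 + y^2*(31*s + 7) + y*(-123*s^2 - 65*s) - 9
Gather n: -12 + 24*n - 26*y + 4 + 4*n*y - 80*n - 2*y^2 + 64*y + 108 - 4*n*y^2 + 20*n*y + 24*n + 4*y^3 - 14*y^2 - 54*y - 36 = n*(-4*y^2 + 24*y - 32) + 4*y^3 - 16*y^2 - 16*y + 64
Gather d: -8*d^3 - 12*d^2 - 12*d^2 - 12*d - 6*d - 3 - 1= -8*d^3 - 24*d^2 - 18*d - 4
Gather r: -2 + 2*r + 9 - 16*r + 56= 63 - 14*r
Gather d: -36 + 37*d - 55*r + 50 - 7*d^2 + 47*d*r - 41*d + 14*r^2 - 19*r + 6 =-7*d^2 + d*(47*r - 4) + 14*r^2 - 74*r + 20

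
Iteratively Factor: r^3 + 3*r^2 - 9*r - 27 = (r - 3)*(r^2 + 6*r + 9) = (r - 3)*(r + 3)*(r + 3)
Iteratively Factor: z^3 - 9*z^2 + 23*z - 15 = (z - 1)*(z^2 - 8*z + 15) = (z - 3)*(z - 1)*(z - 5)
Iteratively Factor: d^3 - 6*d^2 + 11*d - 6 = (d - 2)*(d^2 - 4*d + 3) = (d - 2)*(d - 1)*(d - 3)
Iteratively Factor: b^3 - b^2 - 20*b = (b - 5)*(b^2 + 4*b) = b*(b - 5)*(b + 4)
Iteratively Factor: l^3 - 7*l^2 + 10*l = (l - 5)*(l^2 - 2*l) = l*(l - 5)*(l - 2)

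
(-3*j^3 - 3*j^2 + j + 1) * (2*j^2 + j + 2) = -6*j^5 - 9*j^4 - 7*j^3 - 3*j^2 + 3*j + 2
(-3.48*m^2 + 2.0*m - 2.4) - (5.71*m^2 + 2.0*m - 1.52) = -9.19*m^2 - 0.88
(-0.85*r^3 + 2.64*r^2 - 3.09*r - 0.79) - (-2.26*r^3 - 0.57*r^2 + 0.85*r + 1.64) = 1.41*r^3 + 3.21*r^2 - 3.94*r - 2.43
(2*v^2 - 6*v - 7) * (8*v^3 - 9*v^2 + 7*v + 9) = 16*v^5 - 66*v^4 + 12*v^3 + 39*v^2 - 103*v - 63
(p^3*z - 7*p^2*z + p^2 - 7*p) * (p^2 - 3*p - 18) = p^5*z - 10*p^4*z + p^4 + 3*p^3*z - 10*p^3 + 126*p^2*z + 3*p^2 + 126*p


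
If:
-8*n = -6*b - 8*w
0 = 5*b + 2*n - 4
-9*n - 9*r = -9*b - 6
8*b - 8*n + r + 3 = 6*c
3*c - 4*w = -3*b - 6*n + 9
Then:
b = 146/201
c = 859/603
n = 37/201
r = 81/67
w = -145/402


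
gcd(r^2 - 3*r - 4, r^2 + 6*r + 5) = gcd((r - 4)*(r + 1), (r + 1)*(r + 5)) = r + 1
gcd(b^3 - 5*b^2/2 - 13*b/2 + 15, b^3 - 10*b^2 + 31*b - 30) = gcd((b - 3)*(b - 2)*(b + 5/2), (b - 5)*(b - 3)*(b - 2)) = b^2 - 5*b + 6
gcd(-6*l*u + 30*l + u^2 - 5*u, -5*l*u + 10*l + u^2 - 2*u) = 1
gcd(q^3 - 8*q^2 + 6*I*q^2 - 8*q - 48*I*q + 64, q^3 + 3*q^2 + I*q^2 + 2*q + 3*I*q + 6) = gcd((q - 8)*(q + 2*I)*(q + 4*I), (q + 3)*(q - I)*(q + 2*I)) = q + 2*I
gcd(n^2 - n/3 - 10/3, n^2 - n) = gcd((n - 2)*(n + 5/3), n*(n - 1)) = 1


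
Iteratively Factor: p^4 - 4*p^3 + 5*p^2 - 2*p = (p - 1)*(p^3 - 3*p^2 + 2*p) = (p - 1)^2*(p^2 - 2*p) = (p - 2)*(p - 1)^2*(p)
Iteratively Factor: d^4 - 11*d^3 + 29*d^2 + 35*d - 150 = (d - 5)*(d^3 - 6*d^2 - d + 30) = (d - 5)*(d - 3)*(d^2 - 3*d - 10) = (d - 5)*(d - 3)*(d + 2)*(d - 5)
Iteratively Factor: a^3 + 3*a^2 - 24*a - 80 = (a - 5)*(a^2 + 8*a + 16) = (a - 5)*(a + 4)*(a + 4)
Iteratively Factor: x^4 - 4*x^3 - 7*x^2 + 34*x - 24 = (x - 4)*(x^3 - 7*x + 6) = (x - 4)*(x + 3)*(x^2 - 3*x + 2) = (x - 4)*(x - 1)*(x + 3)*(x - 2)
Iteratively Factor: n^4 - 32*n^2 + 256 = (n - 4)*(n^3 + 4*n^2 - 16*n - 64) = (n - 4)*(n + 4)*(n^2 - 16) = (n - 4)*(n + 4)^2*(n - 4)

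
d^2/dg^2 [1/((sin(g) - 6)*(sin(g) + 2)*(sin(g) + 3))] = (-9*sin(g)^6 + 11*sin(g)^5 + 56*sin(g)^4 - 412*sin(g)^3 - 570*sin(g)^2 + 1224*sin(g) + 1080)/((sin(g) - 6)^3*(sin(g) + 2)^3*(sin(g) + 3)^3)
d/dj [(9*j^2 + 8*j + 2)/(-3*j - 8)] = (-27*j^2 - 144*j - 58)/(9*j^2 + 48*j + 64)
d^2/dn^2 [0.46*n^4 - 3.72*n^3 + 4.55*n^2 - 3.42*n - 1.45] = 5.52*n^2 - 22.32*n + 9.1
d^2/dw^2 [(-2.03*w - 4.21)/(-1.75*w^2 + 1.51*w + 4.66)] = ((-21.315*w - 8.6044)*(-1.75*w^2 + 1.51*w + 4.66) - (2.03*w + 4.21)*(3.5*w - 1.51)*(7.0*w - 3.02))/(-1.75*w^2 + 1.51*w + 4.66)^3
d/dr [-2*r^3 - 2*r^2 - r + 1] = -6*r^2 - 4*r - 1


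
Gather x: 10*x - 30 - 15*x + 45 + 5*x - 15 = 0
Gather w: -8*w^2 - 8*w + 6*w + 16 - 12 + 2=-8*w^2 - 2*w + 6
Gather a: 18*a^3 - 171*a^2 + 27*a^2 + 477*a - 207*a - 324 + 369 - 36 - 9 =18*a^3 - 144*a^2 + 270*a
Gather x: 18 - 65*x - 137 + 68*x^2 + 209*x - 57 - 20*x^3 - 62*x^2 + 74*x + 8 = -20*x^3 + 6*x^2 + 218*x - 168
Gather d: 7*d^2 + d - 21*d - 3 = 7*d^2 - 20*d - 3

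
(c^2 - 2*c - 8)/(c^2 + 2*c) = (c - 4)/c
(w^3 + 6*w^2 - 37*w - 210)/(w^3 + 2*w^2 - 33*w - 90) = (w + 7)/(w + 3)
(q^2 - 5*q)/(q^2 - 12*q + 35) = q/(q - 7)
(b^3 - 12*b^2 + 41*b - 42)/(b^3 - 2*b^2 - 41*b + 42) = (b^2 - 5*b + 6)/(b^2 + 5*b - 6)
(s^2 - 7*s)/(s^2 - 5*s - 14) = s/(s + 2)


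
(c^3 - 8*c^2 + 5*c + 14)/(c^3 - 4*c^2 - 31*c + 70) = (c + 1)/(c + 5)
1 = 1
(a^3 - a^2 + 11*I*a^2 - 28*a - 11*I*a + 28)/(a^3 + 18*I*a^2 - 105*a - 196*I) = (a - 1)/(a + 7*I)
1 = 1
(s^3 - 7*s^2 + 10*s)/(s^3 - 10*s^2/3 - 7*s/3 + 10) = 3*s*(s - 5)/(3*s^2 - 4*s - 15)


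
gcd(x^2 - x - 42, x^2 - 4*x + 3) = 1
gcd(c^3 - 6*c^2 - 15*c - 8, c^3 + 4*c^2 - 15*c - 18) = c + 1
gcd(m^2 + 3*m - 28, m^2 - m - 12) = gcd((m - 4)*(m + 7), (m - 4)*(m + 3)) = m - 4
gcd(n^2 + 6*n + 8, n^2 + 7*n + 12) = n + 4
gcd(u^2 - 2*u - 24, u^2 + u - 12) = u + 4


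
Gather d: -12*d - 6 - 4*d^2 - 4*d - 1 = -4*d^2 - 16*d - 7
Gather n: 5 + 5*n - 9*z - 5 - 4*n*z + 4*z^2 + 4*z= n*(5 - 4*z) + 4*z^2 - 5*z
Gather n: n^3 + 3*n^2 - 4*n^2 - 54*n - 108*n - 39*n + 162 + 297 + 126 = n^3 - n^2 - 201*n + 585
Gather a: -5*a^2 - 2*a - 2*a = -5*a^2 - 4*a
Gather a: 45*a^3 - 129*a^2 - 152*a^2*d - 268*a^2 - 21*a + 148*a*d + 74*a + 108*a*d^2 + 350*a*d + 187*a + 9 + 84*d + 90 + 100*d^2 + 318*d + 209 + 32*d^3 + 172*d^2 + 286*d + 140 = 45*a^3 + a^2*(-152*d - 397) + a*(108*d^2 + 498*d + 240) + 32*d^3 + 272*d^2 + 688*d + 448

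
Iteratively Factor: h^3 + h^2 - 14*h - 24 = (h - 4)*(h^2 + 5*h + 6) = (h - 4)*(h + 2)*(h + 3)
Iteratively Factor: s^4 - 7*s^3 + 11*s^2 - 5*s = (s - 1)*(s^3 - 6*s^2 + 5*s) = (s - 1)^2*(s^2 - 5*s) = s*(s - 1)^2*(s - 5)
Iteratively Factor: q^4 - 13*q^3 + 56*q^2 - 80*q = (q - 5)*(q^3 - 8*q^2 + 16*q) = (q - 5)*(q - 4)*(q^2 - 4*q) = q*(q - 5)*(q - 4)*(q - 4)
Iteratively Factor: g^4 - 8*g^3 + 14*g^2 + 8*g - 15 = (g - 5)*(g^3 - 3*g^2 - g + 3) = (g - 5)*(g + 1)*(g^2 - 4*g + 3) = (g - 5)*(g - 3)*(g + 1)*(g - 1)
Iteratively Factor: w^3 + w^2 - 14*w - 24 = (w + 3)*(w^2 - 2*w - 8) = (w - 4)*(w + 3)*(w + 2)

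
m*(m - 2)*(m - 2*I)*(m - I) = m^4 - 2*m^3 - 3*I*m^3 - 2*m^2 + 6*I*m^2 + 4*m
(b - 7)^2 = b^2 - 14*b + 49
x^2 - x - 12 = (x - 4)*(x + 3)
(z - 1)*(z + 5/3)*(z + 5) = z^3 + 17*z^2/3 + 5*z/3 - 25/3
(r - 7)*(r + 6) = r^2 - r - 42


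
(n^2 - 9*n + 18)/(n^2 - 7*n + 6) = (n - 3)/(n - 1)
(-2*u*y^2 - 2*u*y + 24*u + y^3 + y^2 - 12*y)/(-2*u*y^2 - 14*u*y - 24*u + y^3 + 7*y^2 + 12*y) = (y - 3)/(y + 3)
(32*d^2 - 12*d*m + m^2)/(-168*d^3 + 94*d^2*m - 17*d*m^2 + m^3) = (-8*d + m)/(42*d^2 - 13*d*m + m^2)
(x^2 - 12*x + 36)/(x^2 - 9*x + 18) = (x - 6)/(x - 3)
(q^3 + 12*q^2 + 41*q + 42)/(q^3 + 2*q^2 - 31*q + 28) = (q^2 + 5*q + 6)/(q^2 - 5*q + 4)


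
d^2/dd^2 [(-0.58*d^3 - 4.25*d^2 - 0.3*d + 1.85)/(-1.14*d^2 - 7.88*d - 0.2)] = (8.88178419700125e-16*d^5 - 2.8421709430404e-14*d^4 - 3.81241600000004*d^3 - 14.75508*d^2 - 99.98472*d - 229.51128)/(1.481544*d^6 + 30.722544*d^5 + 213.142608*d^4 + 500.083712*d^3 + 37.39344*d^2 + 0.9456*d + 0.008)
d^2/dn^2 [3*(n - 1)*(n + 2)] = 6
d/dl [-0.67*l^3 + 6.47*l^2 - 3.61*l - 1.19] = -2.01*l^2 + 12.94*l - 3.61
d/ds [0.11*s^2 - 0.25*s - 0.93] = 0.22*s - 0.25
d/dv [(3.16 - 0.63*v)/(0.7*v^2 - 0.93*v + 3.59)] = (0.441*v^2 - 4.424*v + 0.6771)/(0.49*v^4 - 1.302*v^3 + 5.8909*v^2 - 6.6774*v + 12.8881)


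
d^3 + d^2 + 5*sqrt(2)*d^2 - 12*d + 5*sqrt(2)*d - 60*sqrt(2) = (d - 3)*(d + 4)*(d + 5*sqrt(2))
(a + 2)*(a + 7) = a^2 + 9*a + 14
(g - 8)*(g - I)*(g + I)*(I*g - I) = I*g^4 - 9*I*g^3 + 9*I*g^2 - 9*I*g + 8*I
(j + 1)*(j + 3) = j^2 + 4*j + 3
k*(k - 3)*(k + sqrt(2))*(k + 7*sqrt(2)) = k^4 - 3*k^3 + 8*sqrt(2)*k^3 - 24*sqrt(2)*k^2 + 14*k^2 - 42*k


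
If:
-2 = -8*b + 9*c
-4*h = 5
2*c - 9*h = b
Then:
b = -389/28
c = -88/7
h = -5/4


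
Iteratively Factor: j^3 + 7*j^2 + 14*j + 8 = (j + 2)*(j^2 + 5*j + 4) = (j + 2)*(j + 4)*(j + 1)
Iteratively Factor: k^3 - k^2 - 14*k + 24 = (k - 3)*(k^2 + 2*k - 8) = (k - 3)*(k - 2)*(k + 4)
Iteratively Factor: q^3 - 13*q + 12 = (q - 1)*(q^2 + q - 12) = (q - 1)*(q + 4)*(q - 3)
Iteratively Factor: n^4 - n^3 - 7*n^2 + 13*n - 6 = (n - 1)*(n^3 - 7*n + 6) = (n - 2)*(n - 1)*(n^2 + 2*n - 3) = (n - 2)*(n - 1)*(n + 3)*(n - 1)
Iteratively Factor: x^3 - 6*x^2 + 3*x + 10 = (x - 2)*(x^2 - 4*x - 5) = (x - 2)*(x + 1)*(x - 5)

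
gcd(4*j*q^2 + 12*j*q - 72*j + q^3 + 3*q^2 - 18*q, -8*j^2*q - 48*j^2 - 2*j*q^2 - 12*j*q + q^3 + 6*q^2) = q + 6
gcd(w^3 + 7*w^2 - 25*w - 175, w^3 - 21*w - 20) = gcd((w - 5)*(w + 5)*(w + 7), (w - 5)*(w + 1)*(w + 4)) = w - 5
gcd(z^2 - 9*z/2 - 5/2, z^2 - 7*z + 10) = z - 5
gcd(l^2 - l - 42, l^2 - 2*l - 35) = l - 7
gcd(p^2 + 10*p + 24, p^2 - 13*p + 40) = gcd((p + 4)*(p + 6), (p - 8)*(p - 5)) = 1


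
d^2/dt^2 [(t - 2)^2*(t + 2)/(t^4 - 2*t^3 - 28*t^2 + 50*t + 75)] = 2*(t^9 - 6*t^8 + 72*t^7 - 326*t^6 + 48*t^5 + 204*t^4 + 3548*t^3 + 7866*t^2 - 38325*t + 40550)/(t^12 - 6*t^11 - 72*t^10 + 478*t^9 + 1641*t^8 - 13404*t^7 - 9352*t^6 + 150300*t^5 - 61725*t^4 - 538750*t^3 + 90000*t^2 + 843750*t + 421875)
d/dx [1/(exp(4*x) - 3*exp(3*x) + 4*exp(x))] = (-4*exp(3*x) + 9*exp(2*x) - 4)*exp(-x)/(exp(3*x) - 3*exp(2*x) + 4)^2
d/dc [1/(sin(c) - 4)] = -cos(c)/(sin(c) - 4)^2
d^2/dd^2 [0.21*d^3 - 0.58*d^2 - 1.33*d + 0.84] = 1.26*d - 1.16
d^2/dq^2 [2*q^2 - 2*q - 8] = 4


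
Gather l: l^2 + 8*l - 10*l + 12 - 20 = l^2 - 2*l - 8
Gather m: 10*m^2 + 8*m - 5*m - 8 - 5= 10*m^2 + 3*m - 13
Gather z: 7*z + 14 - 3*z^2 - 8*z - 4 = -3*z^2 - z + 10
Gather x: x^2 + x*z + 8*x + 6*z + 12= x^2 + x*(z + 8) + 6*z + 12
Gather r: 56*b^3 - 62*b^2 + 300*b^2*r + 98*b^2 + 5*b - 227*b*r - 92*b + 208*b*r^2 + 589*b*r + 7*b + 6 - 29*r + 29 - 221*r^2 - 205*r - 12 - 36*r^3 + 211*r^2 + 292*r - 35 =56*b^3 + 36*b^2 - 80*b - 36*r^3 + r^2*(208*b - 10) + r*(300*b^2 + 362*b + 58) - 12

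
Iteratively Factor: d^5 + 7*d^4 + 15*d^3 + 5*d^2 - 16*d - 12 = (d + 2)*(d^4 + 5*d^3 + 5*d^2 - 5*d - 6) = (d - 1)*(d + 2)*(d^3 + 6*d^2 + 11*d + 6) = (d - 1)*(d + 2)*(d + 3)*(d^2 + 3*d + 2) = (d - 1)*(d + 1)*(d + 2)*(d + 3)*(d + 2)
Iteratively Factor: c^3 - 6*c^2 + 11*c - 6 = (c - 2)*(c^2 - 4*c + 3) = (c - 2)*(c - 1)*(c - 3)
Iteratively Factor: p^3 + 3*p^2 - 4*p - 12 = (p + 3)*(p^2 - 4) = (p - 2)*(p + 3)*(p + 2)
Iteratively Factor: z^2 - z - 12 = (z - 4)*(z + 3)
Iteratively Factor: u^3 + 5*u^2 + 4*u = (u + 1)*(u^2 + 4*u) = u*(u + 1)*(u + 4)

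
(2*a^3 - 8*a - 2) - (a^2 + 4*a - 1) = 2*a^3 - a^2 - 12*a - 1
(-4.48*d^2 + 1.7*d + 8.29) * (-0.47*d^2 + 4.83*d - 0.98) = 2.1056*d^4 - 22.4374*d^3 + 8.7051*d^2 + 38.3747*d - 8.1242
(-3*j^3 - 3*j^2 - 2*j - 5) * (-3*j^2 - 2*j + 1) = 9*j^5 + 15*j^4 + 9*j^3 + 16*j^2 + 8*j - 5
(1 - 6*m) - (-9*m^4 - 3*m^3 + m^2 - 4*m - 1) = 9*m^4 + 3*m^3 - m^2 - 2*m + 2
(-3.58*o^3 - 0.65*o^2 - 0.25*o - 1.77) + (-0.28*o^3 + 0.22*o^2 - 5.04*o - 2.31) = -3.86*o^3 - 0.43*o^2 - 5.29*o - 4.08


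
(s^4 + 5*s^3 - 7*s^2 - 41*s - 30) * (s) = s^5 + 5*s^4 - 7*s^3 - 41*s^2 - 30*s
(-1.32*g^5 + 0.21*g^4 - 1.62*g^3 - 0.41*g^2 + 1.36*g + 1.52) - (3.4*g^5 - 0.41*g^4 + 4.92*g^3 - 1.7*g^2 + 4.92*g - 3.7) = -4.72*g^5 + 0.62*g^4 - 6.54*g^3 + 1.29*g^2 - 3.56*g + 5.22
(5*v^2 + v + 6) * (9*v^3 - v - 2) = 45*v^5 + 9*v^4 + 49*v^3 - 11*v^2 - 8*v - 12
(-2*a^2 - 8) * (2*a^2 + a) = -4*a^4 - 2*a^3 - 16*a^2 - 8*a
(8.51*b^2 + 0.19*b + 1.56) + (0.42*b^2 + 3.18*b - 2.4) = 8.93*b^2 + 3.37*b - 0.84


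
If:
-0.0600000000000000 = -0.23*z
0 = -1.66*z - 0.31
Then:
No Solution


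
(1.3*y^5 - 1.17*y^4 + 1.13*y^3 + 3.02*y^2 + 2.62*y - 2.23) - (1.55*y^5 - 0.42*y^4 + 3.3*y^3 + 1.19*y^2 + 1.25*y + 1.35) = -0.25*y^5 - 0.75*y^4 - 2.17*y^3 + 1.83*y^2 + 1.37*y - 3.58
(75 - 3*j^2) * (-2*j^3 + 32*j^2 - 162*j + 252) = 6*j^5 - 96*j^4 + 336*j^3 + 1644*j^2 - 12150*j + 18900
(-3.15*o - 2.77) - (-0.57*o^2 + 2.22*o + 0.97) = 0.57*o^2 - 5.37*o - 3.74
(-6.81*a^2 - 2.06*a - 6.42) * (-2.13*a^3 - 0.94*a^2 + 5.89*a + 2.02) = 14.5053*a^5 + 10.7892*a^4 - 24.4999*a^3 - 19.8548*a^2 - 41.975*a - 12.9684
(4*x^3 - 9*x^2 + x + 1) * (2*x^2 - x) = 8*x^5 - 22*x^4 + 11*x^3 + x^2 - x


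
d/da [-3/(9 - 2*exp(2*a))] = -12*exp(2*a)/(2*exp(2*a) - 9)^2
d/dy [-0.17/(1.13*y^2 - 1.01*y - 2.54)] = (0.3842*y - 0.1717)/(-1.13*y^2 + 1.01*y + 2.54)^2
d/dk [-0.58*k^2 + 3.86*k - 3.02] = 3.86 - 1.16*k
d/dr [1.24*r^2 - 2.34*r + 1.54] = 2.48*r - 2.34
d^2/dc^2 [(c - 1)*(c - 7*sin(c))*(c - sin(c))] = 8*c^2*sin(c) - 8*c*sin(c) - 32*c*cos(c) + 14*c*cos(2*c) + 6*c + 16*sqrt(2)*cos(c + pi/4) - 14*sqrt(2)*cos(2*c + pi/4) - 2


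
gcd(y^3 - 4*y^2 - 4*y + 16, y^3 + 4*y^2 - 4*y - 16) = y^2 - 4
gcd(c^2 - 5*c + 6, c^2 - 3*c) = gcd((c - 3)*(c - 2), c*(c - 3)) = c - 3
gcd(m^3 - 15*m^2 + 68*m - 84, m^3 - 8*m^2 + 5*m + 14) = m^2 - 9*m + 14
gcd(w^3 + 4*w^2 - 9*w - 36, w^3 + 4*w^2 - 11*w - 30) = w - 3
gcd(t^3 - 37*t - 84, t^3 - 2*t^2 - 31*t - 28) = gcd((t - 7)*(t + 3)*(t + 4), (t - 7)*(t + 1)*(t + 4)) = t^2 - 3*t - 28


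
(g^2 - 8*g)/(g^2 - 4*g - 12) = g*(8 - g)/(-g^2 + 4*g + 12)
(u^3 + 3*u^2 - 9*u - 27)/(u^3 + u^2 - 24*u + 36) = (u^2 + 6*u + 9)/(u^2 + 4*u - 12)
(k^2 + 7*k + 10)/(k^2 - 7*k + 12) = (k^2 + 7*k + 10)/(k^2 - 7*k + 12)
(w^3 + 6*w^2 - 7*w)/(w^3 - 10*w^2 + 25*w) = (w^2 + 6*w - 7)/(w^2 - 10*w + 25)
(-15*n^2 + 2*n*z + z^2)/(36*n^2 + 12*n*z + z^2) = (-15*n^2 + 2*n*z + z^2)/(36*n^2 + 12*n*z + z^2)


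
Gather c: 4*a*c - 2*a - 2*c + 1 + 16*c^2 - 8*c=-2*a + 16*c^2 + c*(4*a - 10) + 1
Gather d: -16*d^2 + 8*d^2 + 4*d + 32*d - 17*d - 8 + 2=-8*d^2 + 19*d - 6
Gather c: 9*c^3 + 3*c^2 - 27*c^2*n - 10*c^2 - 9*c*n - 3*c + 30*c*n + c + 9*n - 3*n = 9*c^3 + c^2*(-27*n - 7) + c*(21*n - 2) + 6*n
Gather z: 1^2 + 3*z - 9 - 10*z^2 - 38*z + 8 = -10*z^2 - 35*z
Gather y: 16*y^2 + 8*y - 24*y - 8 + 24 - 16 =16*y^2 - 16*y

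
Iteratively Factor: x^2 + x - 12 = (x + 4)*(x - 3)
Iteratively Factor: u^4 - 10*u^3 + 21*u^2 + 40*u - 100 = (u - 5)*(u^3 - 5*u^2 - 4*u + 20) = (u - 5)*(u - 2)*(u^2 - 3*u - 10) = (u - 5)*(u - 2)*(u + 2)*(u - 5)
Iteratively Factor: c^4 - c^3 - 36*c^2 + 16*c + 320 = (c - 4)*(c^3 + 3*c^2 - 24*c - 80) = (c - 5)*(c - 4)*(c^2 + 8*c + 16) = (c - 5)*(c - 4)*(c + 4)*(c + 4)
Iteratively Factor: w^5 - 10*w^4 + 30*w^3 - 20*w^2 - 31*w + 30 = (w - 1)*(w^4 - 9*w^3 + 21*w^2 + w - 30) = (w - 5)*(w - 1)*(w^3 - 4*w^2 + w + 6) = (w - 5)*(w - 2)*(w - 1)*(w^2 - 2*w - 3) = (w - 5)*(w - 2)*(w - 1)*(w + 1)*(w - 3)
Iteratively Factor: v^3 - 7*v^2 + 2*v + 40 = (v + 2)*(v^2 - 9*v + 20) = (v - 5)*(v + 2)*(v - 4)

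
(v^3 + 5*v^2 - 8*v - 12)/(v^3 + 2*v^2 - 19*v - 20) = (v^2 + 4*v - 12)/(v^2 + v - 20)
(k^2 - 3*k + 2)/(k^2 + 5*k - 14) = (k - 1)/(k + 7)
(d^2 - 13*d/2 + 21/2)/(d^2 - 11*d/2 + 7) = (d - 3)/(d - 2)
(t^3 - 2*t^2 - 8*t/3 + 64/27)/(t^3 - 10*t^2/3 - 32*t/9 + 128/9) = (9*t^2 + 6*t - 8)/(3*(3*t^2 - 2*t - 16))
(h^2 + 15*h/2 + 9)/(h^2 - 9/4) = 2*(h + 6)/(2*h - 3)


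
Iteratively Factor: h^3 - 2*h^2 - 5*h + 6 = (h - 3)*(h^2 + h - 2) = (h - 3)*(h - 1)*(h + 2)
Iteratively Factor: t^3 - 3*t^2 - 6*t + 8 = (t - 1)*(t^2 - 2*t - 8) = (t - 4)*(t - 1)*(t + 2)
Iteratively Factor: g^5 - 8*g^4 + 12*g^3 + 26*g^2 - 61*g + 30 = (g - 3)*(g^4 - 5*g^3 - 3*g^2 + 17*g - 10) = (g - 3)*(g - 1)*(g^3 - 4*g^2 - 7*g + 10) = (g - 3)*(g - 1)^2*(g^2 - 3*g - 10) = (g - 3)*(g - 1)^2*(g + 2)*(g - 5)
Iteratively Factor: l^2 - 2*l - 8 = (l - 4)*(l + 2)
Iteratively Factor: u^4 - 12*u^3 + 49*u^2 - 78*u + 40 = (u - 4)*(u^3 - 8*u^2 + 17*u - 10) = (u - 4)*(u - 2)*(u^2 - 6*u + 5) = (u - 5)*(u - 4)*(u - 2)*(u - 1)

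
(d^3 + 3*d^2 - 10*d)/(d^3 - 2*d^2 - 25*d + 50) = d/(d - 5)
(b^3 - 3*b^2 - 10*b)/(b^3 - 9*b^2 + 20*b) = (b + 2)/(b - 4)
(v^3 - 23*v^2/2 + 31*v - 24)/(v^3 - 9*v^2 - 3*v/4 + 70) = 2*(2*v^2 - 7*v + 6)/(4*v^2 - 4*v - 35)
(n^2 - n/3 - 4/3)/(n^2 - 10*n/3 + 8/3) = (n + 1)/(n - 2)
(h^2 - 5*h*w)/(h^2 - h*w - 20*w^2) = h/(h + 4*w)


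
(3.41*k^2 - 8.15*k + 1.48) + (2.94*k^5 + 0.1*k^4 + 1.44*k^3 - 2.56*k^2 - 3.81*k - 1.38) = 2.94*k^5 + 0.1*k^4 + 1.44*k^3 + 0.85*k^2 - 11.96*k + 0.1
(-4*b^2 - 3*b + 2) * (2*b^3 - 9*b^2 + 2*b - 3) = -8*b^5 + 30*b^4 + 23*b^3 - 12*b^2 + 13*b - 6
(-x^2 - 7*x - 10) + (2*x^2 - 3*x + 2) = x^2 - 10*x - 8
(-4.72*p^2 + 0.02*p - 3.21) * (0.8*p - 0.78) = -3.776*p^3 + 3.6976*p^2 - 2.5836*p + 2.5038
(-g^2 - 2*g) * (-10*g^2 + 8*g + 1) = 10*g^4 + 12*g^3 - 17*g^2 - 2*g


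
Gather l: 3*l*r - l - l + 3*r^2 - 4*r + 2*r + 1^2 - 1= l*(3*r - 2) + 3*r^2 - 2*r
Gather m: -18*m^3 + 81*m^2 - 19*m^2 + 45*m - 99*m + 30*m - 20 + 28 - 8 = -18*m^3 + 62*m^2 - 24*m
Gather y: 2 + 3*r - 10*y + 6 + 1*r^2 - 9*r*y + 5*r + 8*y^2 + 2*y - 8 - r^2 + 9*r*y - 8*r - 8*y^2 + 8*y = 0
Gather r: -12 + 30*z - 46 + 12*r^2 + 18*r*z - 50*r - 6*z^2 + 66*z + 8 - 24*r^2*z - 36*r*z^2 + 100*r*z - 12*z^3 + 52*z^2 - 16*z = r^2*(12 - 24*z) + r*(-36*z^2 + 118*z - 50) - 12*z^3 + 46*z^2 + 80*z - 50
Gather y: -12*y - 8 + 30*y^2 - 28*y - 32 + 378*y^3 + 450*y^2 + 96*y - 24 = 378*y^3 + 480*y^2 + 56*y - 64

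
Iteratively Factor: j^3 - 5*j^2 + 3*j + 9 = (j - 3)*(j^2 - 2*j - 3) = (j - 3)*(j + 1)*(j - 3)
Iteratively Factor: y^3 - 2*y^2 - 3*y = (y)*(y^2 - 2*y - 3) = y*(y + 1)*(y - 3)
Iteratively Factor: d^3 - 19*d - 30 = (d + 3)*(d^2 - 3*d - 10) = (d + 2)*(d + 3)*(d - 5)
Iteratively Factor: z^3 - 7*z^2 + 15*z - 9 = (z - 3)*(z^2 - 4*z + 3) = (z - 3)*(z - 1)*(z - 3)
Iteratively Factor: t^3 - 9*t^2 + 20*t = (t - 5)*(t^2 - 4*t) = t*(t - 5)*(t - 4)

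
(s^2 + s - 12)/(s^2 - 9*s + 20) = (s^2 + s - 12)/(s^2 - 9*s + 20)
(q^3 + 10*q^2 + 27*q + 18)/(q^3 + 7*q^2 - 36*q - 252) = (q^2 + 4*q + 3)/(q^2 + q - 42)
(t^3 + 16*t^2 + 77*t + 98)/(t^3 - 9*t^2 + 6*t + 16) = (t^3 + 16*t^2 + 77*t + 98)/(t^3 - 9*t^2 + 6*t + 16)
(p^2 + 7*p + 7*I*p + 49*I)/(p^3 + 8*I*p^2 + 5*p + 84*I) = (p + 7)/(p^2 + I*p + 12)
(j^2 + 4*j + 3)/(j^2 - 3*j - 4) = (j + 3)/(j - 4)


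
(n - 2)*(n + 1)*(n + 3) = n^3 + 2*n^2 - 5*n - 6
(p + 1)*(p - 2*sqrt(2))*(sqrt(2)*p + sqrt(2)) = sqrt(2)*p^3 - 4*p^2 + 2*sqrt(2)*p^2 - 8*p + sqrt(2)*p - 4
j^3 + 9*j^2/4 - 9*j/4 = j*(j - 3/4)*(j + 3)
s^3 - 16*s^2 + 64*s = s*(s - 8)^2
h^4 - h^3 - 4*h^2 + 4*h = h*(h - 2)*(h - 1)*(h + 2)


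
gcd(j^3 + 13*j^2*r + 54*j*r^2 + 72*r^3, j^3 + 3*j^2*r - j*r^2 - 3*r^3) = j + 3*r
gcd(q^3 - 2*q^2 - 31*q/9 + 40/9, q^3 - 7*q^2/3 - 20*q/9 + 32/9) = q^2 - 11*q/3 + 8/3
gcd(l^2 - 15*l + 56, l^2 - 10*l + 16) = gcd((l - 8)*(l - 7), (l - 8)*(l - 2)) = l - 8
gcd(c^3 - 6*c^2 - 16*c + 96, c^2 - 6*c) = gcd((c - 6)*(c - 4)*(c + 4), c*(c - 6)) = c - 6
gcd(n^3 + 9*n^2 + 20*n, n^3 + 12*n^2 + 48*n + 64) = n + 4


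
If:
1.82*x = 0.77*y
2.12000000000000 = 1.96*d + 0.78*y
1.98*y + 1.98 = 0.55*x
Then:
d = 1.53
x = -0.48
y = -1.13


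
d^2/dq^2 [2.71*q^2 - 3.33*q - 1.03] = 5.42000000000000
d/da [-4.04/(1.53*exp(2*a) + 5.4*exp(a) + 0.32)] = (12.3624*exp(a) + 21.816)*exp(a)/(1.53*exp(2*a) + 5.4*exp(a) + 0.32)^2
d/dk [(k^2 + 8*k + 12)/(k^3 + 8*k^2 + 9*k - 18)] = (-k^2 - 4*k - 7)/(k^4 + 4*k^3 - 2*k^2 - 12*k + 9)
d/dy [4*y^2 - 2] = 8*y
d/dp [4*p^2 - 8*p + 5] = 8*p - 8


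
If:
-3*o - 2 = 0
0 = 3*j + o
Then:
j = 2/9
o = -2/3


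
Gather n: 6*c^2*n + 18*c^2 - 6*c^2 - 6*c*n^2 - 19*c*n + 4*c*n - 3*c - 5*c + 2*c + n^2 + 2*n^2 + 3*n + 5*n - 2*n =12*c^2 - 6*c + n^2*(3 - 6*c) + n*(6*c^2 - 15*c + 6)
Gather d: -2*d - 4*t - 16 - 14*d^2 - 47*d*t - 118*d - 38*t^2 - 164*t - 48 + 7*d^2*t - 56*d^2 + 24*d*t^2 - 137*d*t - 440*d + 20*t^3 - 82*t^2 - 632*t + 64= d^2*(7*t - 70) + d*(24*t^2 - 184*t - 560) + 20*t^3 - 120*t^2 - 800*t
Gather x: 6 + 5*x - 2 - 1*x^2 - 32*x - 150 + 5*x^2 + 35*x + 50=4*x^2 + 8*x - 96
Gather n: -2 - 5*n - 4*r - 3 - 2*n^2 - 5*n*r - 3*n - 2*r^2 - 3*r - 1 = -2*n^2 + n*(-5*r - 8) - 2*r^2 - 7*r - 6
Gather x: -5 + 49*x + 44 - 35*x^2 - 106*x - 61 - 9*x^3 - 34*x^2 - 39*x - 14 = -9*x^3 - 69*x^2 - 96*x - 36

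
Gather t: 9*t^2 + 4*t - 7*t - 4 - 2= 9*t^2 - 3*t - 6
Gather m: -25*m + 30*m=5*m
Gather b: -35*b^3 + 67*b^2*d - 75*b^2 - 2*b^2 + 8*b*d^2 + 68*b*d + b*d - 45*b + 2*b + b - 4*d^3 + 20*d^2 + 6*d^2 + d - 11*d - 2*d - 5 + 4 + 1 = -35*b^3 + b^2*(67*d - 77) + b*(8*d^2 + 69*d - 42) - 4*d^3 + 26*d^2 - 12*d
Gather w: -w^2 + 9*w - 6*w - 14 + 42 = -w^2 + 3*w + 28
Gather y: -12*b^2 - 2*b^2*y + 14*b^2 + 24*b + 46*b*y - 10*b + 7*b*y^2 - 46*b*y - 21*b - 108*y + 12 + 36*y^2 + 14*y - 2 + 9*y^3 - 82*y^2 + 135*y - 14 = 2*b^2 - 7*b + 9*y^3 + y^2*(7*b - 46) + y*(41 - 2*b^2) - 4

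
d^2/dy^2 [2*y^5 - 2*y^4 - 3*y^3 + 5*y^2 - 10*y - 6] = 40*y^3 - 24*y^2 - 18*y + 10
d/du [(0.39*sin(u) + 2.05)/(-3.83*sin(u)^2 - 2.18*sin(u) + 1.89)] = (1.4937*sin(u)^2 + 15.703*sin(u) + 5.2061)*cos(u)/(14.6689*sin(u)^4 + 16.6988*sin(u)^3 - 9.725*sin(u)^2 - 8.2404*sin(u) + 3.5721)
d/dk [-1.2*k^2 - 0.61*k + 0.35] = -2.4*k - 0.61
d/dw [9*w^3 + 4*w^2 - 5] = w*(27*w + 8)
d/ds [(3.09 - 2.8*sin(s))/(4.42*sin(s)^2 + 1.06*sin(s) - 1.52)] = (12.376*sin(s)^2 - 27.3156*sin(s) + 0.980599999999999)*cos(s)/(19.5364*sin(s)^4 + 9.3704*sin(s)^3 - 12.3132*sin(s)^2 - 3.2224*sin(s) + 2.3104)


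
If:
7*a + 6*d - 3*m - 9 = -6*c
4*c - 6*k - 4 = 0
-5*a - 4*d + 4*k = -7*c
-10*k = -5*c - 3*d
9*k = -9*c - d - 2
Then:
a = 46/25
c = 2/5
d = -2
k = -2/5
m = -143/75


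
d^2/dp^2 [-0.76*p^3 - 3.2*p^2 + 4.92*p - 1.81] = -4.56*p - 6.4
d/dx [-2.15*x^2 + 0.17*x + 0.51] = 0.17 - 4.3*x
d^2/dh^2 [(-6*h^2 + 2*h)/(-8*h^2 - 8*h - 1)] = 4*(-256*h^3 - 72*h^2 + 24*h + 11)/(512*h^6 + 1536*h^5 + 1728*h^4 + 896*h^3 + 216*h^2 + 24*h + 1)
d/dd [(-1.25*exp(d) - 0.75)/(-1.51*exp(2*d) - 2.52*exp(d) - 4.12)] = (-1.8875*exp(2*d) - 2.265*exp(d) + 3.26)*exp(d)/(2.2801*exp(4*d) + 7.6104*exp(3*d) + 18.7928*exp(2*d) + 20.7648*exp(d) + 16.9744)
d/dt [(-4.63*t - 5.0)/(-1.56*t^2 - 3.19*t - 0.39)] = (7.2228*t^2 + 14.7697*t - (3.12*t + 3.19)*(4.63*t + 5.0) + 1.8057)/(1.56*t^2 + 3.19*t + 0.39)^2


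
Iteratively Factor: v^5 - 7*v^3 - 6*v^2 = (v + 2)*(v^4 - 2*v^3 - 3*v^2) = (v - 3)*(v + 2)*(v^3 + v^2) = v*(v - 3)*(v + 2)*(v^2 + v) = v^2*(v - 3)*(v + 2)*(v + 1)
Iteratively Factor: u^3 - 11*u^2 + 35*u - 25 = (u - 5)*(u^2 - 6*u + 5) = (u - 5)^2*(u - 1)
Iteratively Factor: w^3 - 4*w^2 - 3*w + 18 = (w - 3)*(w^2 - w - 6) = (w - 3)*(w + 2)*(w - 3)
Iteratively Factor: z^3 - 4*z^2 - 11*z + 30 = (z - 2)*(z^2 - 2*z - 15) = (z - 2)*(z + 3)*(z - 5)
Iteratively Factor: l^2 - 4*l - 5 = (l + 1)*(l - 5)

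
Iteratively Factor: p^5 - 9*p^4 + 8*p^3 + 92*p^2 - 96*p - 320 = (p + 2)*(p^4 - 11*p^3 + 30*p^2 + 32*p - 160) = (p + 2)^2*(p^3 - 13*p^2 + 56*p - 80) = (p - 4)*(p + 2)^2*(p^2 - 9*p + 20) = (p - 4)^2*(p + 2)^2*(p - 5)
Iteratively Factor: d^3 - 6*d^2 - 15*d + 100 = (d + 4)*(d^2 - 10*d + 25) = (d - 5)*(d + 4)*(d - 5)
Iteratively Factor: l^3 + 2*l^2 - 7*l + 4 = (l - 1)*(l^2 + 3*l - 4) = (l - 1)^2*(l + 4)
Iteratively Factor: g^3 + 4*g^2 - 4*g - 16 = (g - 2)*(g^2 + 6*g + 8) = (g - 2)*(g + 4)*(g + 2)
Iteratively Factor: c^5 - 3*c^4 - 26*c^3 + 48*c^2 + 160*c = (c + 2)*(c^4 - 5*c^3 - 16*c^2 + 80*c) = c*(c + 2)*(c^3 - 5*c^2 - 16*c + 80) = c*(c - 5)*(c + 2)*(c^2 - 16) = c*(c - 5)*(c + 2)*(c + 4)*(c - 4)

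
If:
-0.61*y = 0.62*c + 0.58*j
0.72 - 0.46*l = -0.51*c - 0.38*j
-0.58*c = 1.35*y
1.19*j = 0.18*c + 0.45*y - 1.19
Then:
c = 1.65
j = -1.02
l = 2.55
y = -0.71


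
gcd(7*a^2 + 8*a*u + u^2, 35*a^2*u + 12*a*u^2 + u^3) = 7*a + u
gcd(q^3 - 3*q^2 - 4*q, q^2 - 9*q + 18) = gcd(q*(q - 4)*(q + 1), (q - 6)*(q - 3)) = 1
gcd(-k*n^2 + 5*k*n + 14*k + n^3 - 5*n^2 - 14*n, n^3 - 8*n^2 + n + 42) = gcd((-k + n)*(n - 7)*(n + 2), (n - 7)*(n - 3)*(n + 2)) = n^2 - 5*n - 14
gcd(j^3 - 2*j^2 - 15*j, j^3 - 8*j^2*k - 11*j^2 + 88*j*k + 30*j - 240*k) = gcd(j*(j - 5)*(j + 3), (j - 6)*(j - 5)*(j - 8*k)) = j - 5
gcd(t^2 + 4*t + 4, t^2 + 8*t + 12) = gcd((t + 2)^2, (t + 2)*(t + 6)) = t + 2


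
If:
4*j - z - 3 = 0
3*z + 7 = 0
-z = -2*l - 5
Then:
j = 1/6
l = -11/3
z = -7/3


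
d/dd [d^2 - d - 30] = 2*d - 1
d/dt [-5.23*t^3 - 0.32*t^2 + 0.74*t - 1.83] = -15.69*t^2 - 0.64*t + 0.74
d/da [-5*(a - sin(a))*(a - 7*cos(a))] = -5*(a - sin(a))*(7*sin(a) + 1) + 5*(a - 7*cos(a))*(cos(a) - 1)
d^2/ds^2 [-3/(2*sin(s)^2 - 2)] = (9 - 6*cos(s)^2)/cos(s)^4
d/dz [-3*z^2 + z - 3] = 1 - 6*z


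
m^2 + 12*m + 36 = (m + 6)^2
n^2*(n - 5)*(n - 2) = n^4 - 7*n^3 + 10*n^2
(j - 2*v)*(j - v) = j^2 - 3*j*v + 2*v^2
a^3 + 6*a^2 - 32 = (a - 2)*(a + 4)^2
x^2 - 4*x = x*(x - 4)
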